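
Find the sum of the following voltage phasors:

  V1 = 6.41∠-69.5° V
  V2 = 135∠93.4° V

Step 1 — Convert each phasor to rectangular form:
  V1 = 6.41·(cos(-69.5°) + j·sin(-69.5°)) = 2.245 - j6.004 V
  V2 = 135·(cos(93.4°) + j·sin(93.4°)) = -8.006 + j134.8 V
Step 2 — Sum components: V_total = -5.762 + j128.8 V.
Step 3 — Convert to polar: |V_total| = 128.9 V, ∠V_total = 92.6°.

V_total = 128.9∠92.6° V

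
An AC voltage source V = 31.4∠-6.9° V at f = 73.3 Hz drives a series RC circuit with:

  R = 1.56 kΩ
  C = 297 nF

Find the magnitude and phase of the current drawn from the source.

Step 1 — Angular frequency: ω = 2π·f = 2π·73.3 = 460.6 rad/s.
Step 2 — Component impedances:
  R: Z = R = 1560 Ω
  C: Z = 1/(jωC) = -j/(ω·C) = 0 - j7311 Ω
Step 3 — Series combination: Z_total = R + C = 1560 - j7311 Ω = 7475∠-78.0° Ω.
Step 4 — Source phasor: V = 31.4∠-6.9° V = 31.17 - j3.772 V.
Step 5 — Ohm's law: I = V / Z_total = (31.17 - j3.772) / (1560 - j7311) = 0.001364 + j0.003973 A.
Step 6 — Convert to polar: |I| = 0.004201 A, ∠I = 71.1°.

I = 0.004201∠71.1° A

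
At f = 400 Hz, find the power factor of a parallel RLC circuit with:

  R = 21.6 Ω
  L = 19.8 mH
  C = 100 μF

Step 1 — Angular frequency: ω = 2π·f = 2π·400 = 2513 rad/s.
Step 2 — Component impedances:
  R: Z = R = 21.6 Ω
  L: Z = jωL = j·2513·0.0198 = 0 + j49.76 Ω
  C: Z = 1/(jωC) = -j/(ω·C) = 0 - j3.979 Ω
Step 3 — Parallel combination: 1/Z_total = 1/R + 1/L + 1/C; Z_total = 0.8325 - j4.158 Ω = 4.241∠-78.7° Ω.
Step 4 — Power factor: PF = cos(φ) = Re(Z)/|Z| = 0.8325/4.241 = 0.1963.
Step 5 — Type: Im(Z) = -4.158 ⇒ leading (phase φ = -78.7°).

PF = 0.1963 (leading, φ = -78.7°)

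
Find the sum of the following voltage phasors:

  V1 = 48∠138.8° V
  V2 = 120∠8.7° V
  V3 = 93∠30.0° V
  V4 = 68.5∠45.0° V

Step 1 — Convert each phasor to rectangular form:
  V1 = 48·(cos(138.8°) + j·sin(138.8°)) = -36.12 + j31.62 V
  V2 = 120·(cos(8.7°) + j·sin(8.7°)) = 118.6 + j18.15 V
  V3 = 93·(cos(30.0°) + j·sin(30.0°)) = 80.54 + j46.5 V
  V4 = 68.5·(cos(45.0°) + j·sin(45.0°)) = 48.44 + j48.44 V
Step 2 — Sum components: V_total = 211.5 + j144.7 V.
Step 3 — Convert to polar: |V_total| = 256.2 V, ∠V_total = 34.4°.

V_total = 256.2∠34.4° V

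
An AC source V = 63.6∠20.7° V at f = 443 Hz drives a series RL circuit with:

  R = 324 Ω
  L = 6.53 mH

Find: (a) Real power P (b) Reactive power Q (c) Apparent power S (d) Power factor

Step 1 — Angular frequency: ω = 2π·f = 2π·443 = 2783 rad/s.
Step 2 — Component impedances:
  R: Z = R = 324 Ω
  L: Z = jωL = j·2783·0.00653 = 0 + j18.18 Ω
Step 3 — Series combination: Z_total = R + L = 324 + j18.18 Ω = 324.5∠3.2° Ω.
Step 4 — Source phasor: V = 63.6∠20.7° V = 59.49 + j22.48 V.
Step 5 — Current: I = V / Z = 0.1869 + j0.0589 A = 0.196∠17.5° A.
Step 6 — Complex power: S = V·I* = 12.45 + j0.6982 VA.
Step 7 — Real power: P = Re(S) = 12.45 W.
Step 8 — Reactive power: Q = Im(S) = 0.6982 VAR.
Step 9 — Apparent power: |S| = 12.46 VA.
Step 10 — Power factor: PF = P/|S| = 0.9984 (lagging).

(a) P = 12.45 W  (b) Q = 0.6982 VAR  (c) S = 12.46 VA  (d) PF = 0.9984 (lagging)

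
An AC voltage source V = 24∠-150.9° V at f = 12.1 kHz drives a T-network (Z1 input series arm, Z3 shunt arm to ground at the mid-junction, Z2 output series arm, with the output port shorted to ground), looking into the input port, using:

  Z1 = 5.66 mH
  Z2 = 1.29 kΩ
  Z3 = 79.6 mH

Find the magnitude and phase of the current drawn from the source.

Step 1 — Angular frequency: ω = 2π·f = 2π·1.21e+04 = 7.603e+04 rad/s.
Step 2 — Component impedances:
  Z1: Z = jωL = j·7.603e+04·0.00566 = 0 + j430.3 Ω
  Z2: Z = R = 1290 Ω
  Z3: Z = jωL = j·7.603e+04·0.0796 = 0 + j6052 Ω
Step 3 — With the output port shorted to ground, the output series arm Z2 runs from the junction to ground; the shunt arm Z3 also runs from the junction to ground. They appear in parallel: Z3 || Z2 = 1234 + j263 Ω.
Step 4 — Series with input arm Z1: Z_in = Z1 + (Z3 || Z2) = 1234 + j693.3 Ω = 1415∠29.3° Ω.
Step 5 — Source phasor: V = 24∠-150.9° V = -20.97 - j11.67 V.
Step 6 — Ohm's law: I = V / Z_total = (-20.97 - j11.67) / (1234 + j693.3) = -0.01696 + j6.847e-05 A.
Step 7 — Convert to polar: |I| = 0.01696 A, ∠I = 179.8°.

I = 0.01696∠179.8° A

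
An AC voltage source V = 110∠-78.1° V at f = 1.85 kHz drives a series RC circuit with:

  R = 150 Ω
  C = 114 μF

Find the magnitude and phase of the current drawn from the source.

Step 1 — Angular frequency: ω = 2π·f = 2π·1850 = 1.162e+04 rad/s.
Step 2 — Component impedances:
  R: Z = R = 150 Ω
  C: Z = 1/(jωC) = -j/(ω·C) = 0 - j0.7546 Ω
Step 3 — Series combination: Z_total = R + C = 150 - j0.7546 Ω = 150∠-0.3° Ω.
Step 4 — Source phasor: V = 110∠-78.1° V = 22.68 - j107.6 V.
Step 5 — Ohm's law: I = V / Z_total = (22.68 - j107.6) / (150 - j0.7546) = 0.1548 - j0.7168 A.
Step 6 — Convert to polar: |I| = 0.7333 A, ∠I = -77.8°.

I = 0.7333∠-77.8° A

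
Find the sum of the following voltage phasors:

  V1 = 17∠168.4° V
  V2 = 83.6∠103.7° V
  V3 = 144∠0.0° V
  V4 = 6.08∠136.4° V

Step 1 — Convert each phasor to rectangular form:
  V1 = 17·(cos(168.4°) + j·sin(168.4°)) = -16.65 + j3.418 V
  V2 = 83.6·(cos(103.7°) + j·sin(103.7°)) = -19.8 + j81.22 V
  V3 = 144·(cos(0.0°) + j·sin(0.0°)) = 144 V
  V4 = 6.08·(cos(136.4°) + j·sin(136.4°)) = -4.403 + j4.193 V
Step 2 — Sum components: V_total = 103.1 + j88.83 V.
Step 3 — Convert to polar: |V_total| = 136.1 V, ∠V_total = 40.7°.

V_total = 136.1∠40.7° V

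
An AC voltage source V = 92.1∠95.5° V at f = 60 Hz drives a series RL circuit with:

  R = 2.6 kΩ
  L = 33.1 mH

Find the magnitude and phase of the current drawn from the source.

Step 1 — Angular frequency: ω = 2π·f = 2π·60 = 377 rad/s.
Step 2 — Component impedances:
  R: Z = R = 2600 Ω
  L: Z = jωL = j·377·0.0331 = 0 + j12.48 Ω
Step 3 — Series combination: Z_total = R + L = 2600 + j12.48 Ω = 2600∠0.3° Ω.
Step 4 — Source phasor: V = 92.1∠95.5° V = -8.827 + j91.68 V.
Step 5 — Ohm's law: I = V / Z_total = (-8.827 + j91.68) / (2600 + j12.48) = -0.003226 + j0.03528 A.
Step 6 — Convert to polar: |I| = 0.03542 A, ∠I = 95.2°.

I = 0.03542∠95.2° A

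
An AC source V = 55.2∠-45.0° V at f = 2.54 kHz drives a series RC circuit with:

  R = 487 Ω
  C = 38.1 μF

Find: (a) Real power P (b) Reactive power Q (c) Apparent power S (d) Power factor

Step 1 — Angular frequency: ω = 2π·f = 2π·2540 = 1.596e+04 rad/s.
Step 2 — Component impedances:
  R: Z = R = 487 Ω
  C: Z = 1/(jωC) = -j/(ω·C) = 0 - j1.645 Ω
Step 3 — Series combination: Z_total = R + C = 487 - j1.645 Ω = 487∠-0.2° Ω.
Step 4 — Source phasor: V = 55.2∠-45.0° V = 39.03 - j39.03 V.
Step 5 — Current: I = V / Z = 0.08042 - j0.07988 A = 0.1133∠-44.8° A.
Step 6 — Complex power: S = V·I* = 6.257 - j0.02113 VA.
Step 7 — Real power: P = Re(S) = 6.257 W.
Step 8 — Reactive power: Q = Im(S) = -0.02113 VAR.
Step 9 — Apparent power: |S| = 6.257 VA.
Step 10 — Power factor: PF = P/|S| = 1 (leading).

(a) P = 6.257 W  (b) Q = -0.02113 VAR  (c) S = 6.257 VA  (d) PF = 1 (leading)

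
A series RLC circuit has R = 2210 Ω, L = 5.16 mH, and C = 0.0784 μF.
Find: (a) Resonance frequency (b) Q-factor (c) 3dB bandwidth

Step 1 — Resonance: ω₀ = 1/√(LC) = 1/√(0.00516·7.84e-08) = 4.972e+04 rad/s.
Step 2 — f₀ = ω₀/(2π) = 7913 Hz.
Step 3 — Series Q: Q = ω₀L/R = 4.972e+04·0.00516/2210 = 0.1161.
Step 4 — Bandwidth: Δω = ω₀/Q = 4.283e+05 rad/s; BW = Δω/(2π) = 6.817e+04 Hz.

(a) f₀ = 7913 Hz  (b) Q = 0.1161  (c) BW = 6.817e+04 Hz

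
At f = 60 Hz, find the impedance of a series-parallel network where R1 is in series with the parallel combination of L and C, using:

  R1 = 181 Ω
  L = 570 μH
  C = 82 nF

Step 1 — Angular frequency: ω = 2π·f = 2π·60 = 377 rad/s.
Step 2 — Component impedances:
  R1: Z = R = 181 Ω
  L: Z = jωL = j·377·0.00057 = 0 + j0.2149 Ω
  C: Z = 1/(jωC) = -j/(ω·C) = 0 - j3.235e+04 Ω
Step 3 — Parallel branch: L || C = 1/(1/L + 1/C) = 0 + j0.2149 Ω.
Step 4 — Series with R1: Z_total = R1 + (L || C) = 181 + j0.2149 Ω = 181∠0.1° Ω.

Z = 181 + j0.2149 Ω = 181∠0.1° Ω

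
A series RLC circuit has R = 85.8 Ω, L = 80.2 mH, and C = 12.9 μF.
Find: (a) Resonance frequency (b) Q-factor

Step 1 — Resonance condition Im(Z)=0 gives ω₀ = 1/√(LC).
Step 2 — ω₀ = 1/√(0.0802·1.29e-05) = 983.1 rad/s.
Step 3 — f₀ = ω₀/(2π) = 156.5 Hz.
Step 4 — Series Q: Q = ω₀L/R = 983.1·0.0802/85.8 = 0.919.

(a) f₀ = 156.5 Hz  (b) Q = 0.919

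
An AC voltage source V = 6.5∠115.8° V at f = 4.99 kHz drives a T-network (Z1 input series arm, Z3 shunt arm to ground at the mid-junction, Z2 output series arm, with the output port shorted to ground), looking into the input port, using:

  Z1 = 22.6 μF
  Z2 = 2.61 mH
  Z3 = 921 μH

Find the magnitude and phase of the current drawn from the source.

Step 1 — Angular frequency: ω = 2π·f = 2π·4990 = 3.135e+04 rad/s.
Step 2 — Component impedances:
  Z1: Z = 1/(jωC) = -j/(ω·C) = 0 - j1.411 Ω
  Z2: Z = jωL = j·3.135e+04·0.00261 = 0 + j81.83 Ω
  Z3: Z = jωL = j·3.135e+04·0.000921 = 0 + j28.88 Ω
Step 3 — With the output port shorted to ground, the output series arm Z2 runs from the junction to ground; the shunt arm Z3 also runs from the junction to ground. They appear in parallel: Z3 || Z2 = 0 + j21.34 Ω.
Step 4 — Series with input arm Z1: Z_in = Z1 + (Z3 || Z2) = 0 + j19.93 Ω = 19.93∠90.0° Ω.
Step 5 — Source phasor: V = 6.5∠115.8° V = -2.829 + j5.852 V.
Step 6 — Ohm's law: I = V / Z_total = (-2.829 + j5.852) / (0 + j19.93) = 0.2936 + j0.1419 A.
Step 7 — Convert to polar: |I| = 0.3261 A, ∠I = 25.8°.

I = 0.3261∠25.8° A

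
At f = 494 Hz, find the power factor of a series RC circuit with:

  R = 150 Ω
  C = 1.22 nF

Step 1 — Angular frequency: ω = 2π·f = 2π·494 = 3104 rad/s.
Step 2 — Component impedances:
  R: Z = R = 150 Ω
  C: Z = 1/(jωC) = -j/(ω·C) = 0 - j2.641e+05 Ω
Step 3 — Series combination: Z_total = R + C = 150 - j2.641e+05 Ω = 2.641e+05∠-90.0° Ω.
Step 4 — Power factor: PF = cos(φ) = Re(Z)/|Z| = 150/2.641e+05 = 0.000568.
Step 5 — Type: Im(Z) = -2.641e+05 ⇒ leading (phase φ = -90.0°).

PF = 0.000568 (leading, φ = -90.0°)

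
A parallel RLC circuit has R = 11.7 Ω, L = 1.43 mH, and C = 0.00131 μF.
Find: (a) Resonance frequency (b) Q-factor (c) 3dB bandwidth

Step 1 — Resonance: ω₀ = 1/√(LC) = 1/√(0.00143·1.31e-09) = 7.306e+05 rad/s.
Step 2 — f₀ = ω₀/(2π) = 1.163e+05 Hz.
Step 3 — Parallel Q: Q = R/(ω₀L) = 11.7/(7.306e+05·0.00143) = 0.0112.
Step 4 — Bandwidth: Δω = ω₀/Q = 6.524e+07 rad/s; BW = Δω/(2π) = 1.038e+07 Hz.

(a) f₀ = 1.163e+05 Hz  (b) Q = 0.0112  (c) BW = 1.038e+07 Hz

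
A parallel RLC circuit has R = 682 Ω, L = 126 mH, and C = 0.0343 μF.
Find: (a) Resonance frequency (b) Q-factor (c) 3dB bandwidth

Step 1 — Resonance: ω₀ = 1/√(LC) = 1/√(0.126·3.43e-08) = 1.521e+04 rad/s.
Step 2 — f₀ = ω₀/(2π) = 2421 Hz.
Step 3 — Parallel Q: Q = R/(ω₀L) = 682/(1.521e+04·0.126) = 0.3558.
Step 4 — Bandwidth: Δω = ω₀/Q = 4.275e+04 rad/s; BW = Δω/(2π) = 6804 Hz.

(a) f₀ = 2421 Hz  (b) Q = 0.3558  (c) BW = 6804 Hz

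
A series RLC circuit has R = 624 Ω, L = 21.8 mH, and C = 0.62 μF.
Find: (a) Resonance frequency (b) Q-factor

Step 1 — Resonance condition Im(Z)=0 gives ω₀ = 1/√(LC).
Step 2 — ω₀ = 1/√(0.0218·6.2e-07) = 8602 rad/s.
Step 3 — f₀ = ω₀/(2π) = 1369 Hz.
Step 4 — Series Q: Q = ω₀L/R = 8602·0.0218/624 = 0.3005.

(a) f₀ = 1369 Hz  (b) Q = 0.3005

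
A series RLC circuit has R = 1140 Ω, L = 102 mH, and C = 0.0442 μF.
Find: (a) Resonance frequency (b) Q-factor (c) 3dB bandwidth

Step 1 — Resonance condition Im(Z)=0 gives ω₀ = 1/√(LC).
Step 2 — ω₀ = 1/√(0.102·4.42e-08) = 1.489e+04 rad/s.
Step 3 — f₀ = ω₀/(2π) = 2370 Hz.
Step 4 — Series Q: Q = ω₀L/R = 1.489e+04·0.102/1140 = 1.333.
Step 5 — 3dB bandwidth: Δω = ω₀/Q = 1.118e+04 rad/s; BW = Δω/(2π) = 1779 Hz.

(a) f₀ = 2370 Hz  (b) Q = 1.333  (c) BW = 1779 Hz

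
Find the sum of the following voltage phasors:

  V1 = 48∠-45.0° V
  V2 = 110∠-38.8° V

Step 1 — Convert each phasor to rectangular form:
  V1 = 48·(cos(-45.0°) + j·sin(-45.0°)) = 33.94 - j33.94 V
  V2 = 110·(cos(-38.8°) + j·sin(-38.8°)) = 85.73 - j68.93 V
Step 2 — Sum components: V_total = 119.7 - j102.9 V.
Step 3 — Convert to polar: |V_total| = 157.8 V, ∠V_total = -40.7°.

V_total = 157.8∠-40.7° V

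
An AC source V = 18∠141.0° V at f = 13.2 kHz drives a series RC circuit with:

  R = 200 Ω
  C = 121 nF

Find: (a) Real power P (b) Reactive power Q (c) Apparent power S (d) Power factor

Step 1 — Angular frequency: ω = 2π·f = 2π·1.32e+04 = 8.294e+04 rad/s.
Step 2 — Component impedances:
  R: Z = R = 200 Ω
  C: Z = 1/(jωC) = -j/(ω·C) = 0 - j99.65 Ω
Step 3 — Series combination: Z_total = R + C = 200 - j99.65 Ω = 223.4∠-26.5° Ω.
Step 4 — Source phasor: V = 18∠141.0° V = -13.99 + j11.33 V.
Step 5 — Current: I = V / Z = -0.07864 + j0.01746 A = 0.08056∠167.5° A.
Step 6 — Complex power: S = V·I* = 1.298 - j0.6466 VA.
Step 7 — Real power: P = Re(S) = 1.298 W.
Step 8 — Reactive power: Q = Im(S) = -0.6466 VAR.
Step 9 — Apparent power: |S| = 1.45 VA.
Step 10 — Power factor: PF = P/|S| = 0.8951 (leading).

(a) P = 1.298 W  (b) Q = -0.6466 VAR  (c) S = 1.45 VA  (d) PF = 0.8951 (leading)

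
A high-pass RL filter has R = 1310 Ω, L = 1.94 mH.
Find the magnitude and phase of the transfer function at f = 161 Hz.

Step 1 — Angular frequency: ω = 2π·161 = 1012 rad/s.
Step 2 — Transfer function: H(jω) = jωL/(R + jωL).
Step 3 — Numerator jωL = j·1.962; denominator R + jωL = 1310 + j1.962.
Step 4 — H = 2.244e-06 + j0.001498.
Step 5 — Magnitude: |H| = 0.001498 (-56.5 dB); phase: φ = 89.9°.

|H| = 0.001498 (-56.5 dB), φ = 89.9°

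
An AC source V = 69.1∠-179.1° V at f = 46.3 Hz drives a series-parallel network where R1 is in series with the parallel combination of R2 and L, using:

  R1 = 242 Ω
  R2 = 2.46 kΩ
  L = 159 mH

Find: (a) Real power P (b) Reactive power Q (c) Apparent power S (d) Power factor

Step 1 — Angular frequency: ω = 2π·f = 2π·46.3 = 290.9 rad/s.
Step 2 — Component impedances:
  R1: Z = R = 242 Ω
  R2: Z = R = 2460 Ω
  L: Z = jωL = j·290.9·0.159 = 0 + j46.25 Ω
Step 3 — Parallel branch: R2 || L = 1/(1/R2 + 1/L) = 0.8694 + j46.24 Ω.
Step 4 — Series with R1: Z_total = R1 + (R2 || L) = 242.9 + j46.24 Ω = 247.2∠10.8° Ω.
Step 5 — Source phasor: V = 69.1∠-179.1° V = -69.09 - j1.085 V.
Step 6 — Current: I = V / Z = -0.2754 + j0.04795 A = 0.2795∠170.1° A.
Step 7 — Complex power: S = V·I* = 18.97 + j3.612 VA.
Step 8 — Real power: P = Re(S) = 18.97 W.
Step 9 — Reactive power: Q = Im(S) = 3.612 VAR.
Step 10 — Apparent power: |S| = 19.31 VA.
Step 11 — Power factor: PF = P/|S| = 0.9824 (lagging).

(a) P = 18.97 W  (b) Q = 3.612 VAR  (c) S = 19.31 VA  (d) PF = 0.9824 (lagging)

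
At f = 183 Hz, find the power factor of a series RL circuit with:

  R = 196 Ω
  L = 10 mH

Step 1 — Angular frequency: ω = 2π·f = 2π·183 = 1150 rad/s.
Step 2 — Component impedances:
  R: Z = R = 196 Ω
  L: Z = jωL = j·1150·0.01 = 0 + j11.5 Ω
Step 3 — Series combination: Z_total = R + L = 196 + j11.5 Ω = 196.3∠3.4° Ω.
Step 4 — Power factor: PF = cos(φ) = Re(Z)/|Z| = 196/196.34 = 0.9983.
Step 5 — Type: Im(Z) = 11.5 ⇒ lagging (phase φ = 3.4°).

PF = 0.9983 (lagging, φ = 3.4°)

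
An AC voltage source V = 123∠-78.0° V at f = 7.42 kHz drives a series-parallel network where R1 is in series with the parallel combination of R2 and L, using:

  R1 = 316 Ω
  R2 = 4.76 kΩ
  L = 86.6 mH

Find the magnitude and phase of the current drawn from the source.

Step 1 — Angular frequency: ω = 2π·f = 2π·7420 = 4.662e+04 rad/s.
Step 2 — Component impedances:
  R1: Z = R = 316 Ω
  R2: Z = R = 4760 Ω
  L: Z = jωL = j·4.662e+04·0.0866 = 0 + j4037 Ω
Step 3 — Parallel branch: R2 || L = 1/(1/R2 + 1/L) = 1992 + j2348 Ω.
Step 4 — Series with R1: Z_total = R1 + (R2 || L) = 2308 + j2348 Ω = 3292∠45.5° Ω.
Step 5 — Source phasor: V = 123∠-78.0° V = 25.57 - j120.3 V.
Step 6 — Ohm's law: I = V / Z_total = (25.57 - j120.3) / (2308 + j2348) = -0.02062 - j0.03116 A.
Step 7 — Convert to polar: |I| = 0.03736 A, ∠I = -123.5°.

I = 0.03736∠-123.5° A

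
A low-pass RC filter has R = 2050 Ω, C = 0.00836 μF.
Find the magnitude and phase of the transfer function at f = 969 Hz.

Step 1 — Angular frequency: ω = 2π·969 = 6088 rad/s.
Step 2 — Transfer function: H(jω) = 1/(1 + jωRC).
Step 3 — Denominator: 1 + jωRC = 1 + j·6088·2050·8.36e-09 = 1 + j0.1043.
Step 4 — H = 0.9892 - j0.1032.
Step 5 — Magnitude: |H| = 0.9946 (-0.0 dB); phase: φ = -6.0°.

|H| = 0.9946 (-0.0 dB), φ = -6.0°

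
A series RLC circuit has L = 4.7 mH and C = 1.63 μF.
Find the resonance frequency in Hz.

Step 1 — Resonance condition Im(Z)=0 gives ω₀ = 1/√(LC).
Step 2 — ω₀ = 1/√(0.0047·1.63e-06) = 1.143e+04 rad/s.
Step 3 — f₀ = ω₀/(2π) = 1818 Hz.

f₀ = 1818 Hz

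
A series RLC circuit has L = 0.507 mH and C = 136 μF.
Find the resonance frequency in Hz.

Step 1 — Resonance condition Im(Z)=0 gives ω₀ = 1/√(LC).
Step 2 — ω₀ = 1/√(0.000507·0.000136) = 3808 rad/s.
Step 3 — f₀ = ω₀/(2π) = 606.1 Hz.

f₀ = 606.1 Hz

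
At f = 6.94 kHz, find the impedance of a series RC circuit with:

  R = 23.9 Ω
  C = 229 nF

Step 1 — Angular frequency: ω = 2π·f = 2π·6940 = 4.361e+04 rad/s.
Step 2 — Component impedances:
  R: Z = R = 23.9 Ω
  C: Z = 1/(jωC) = -j/(ω·C) = 0 - j100.1 Ω
Step 3 — Series combination: Z_total = R + C = 23.9 - j100.1 Ω = 103∠-76.6° Ω.

Z = 23.9 - j100.1 Ω = 103∠-76.6° Ω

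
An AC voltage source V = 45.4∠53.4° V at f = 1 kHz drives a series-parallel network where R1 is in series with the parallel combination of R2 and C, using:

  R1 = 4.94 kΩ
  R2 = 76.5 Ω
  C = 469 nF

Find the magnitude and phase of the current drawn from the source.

Step 1 — Angular frequency: ω = 2π·f = 2π·1000 = 6283 rad/s.
Step 2 — Component impedances:
  R1: Z = R = 4940 Ω
  R2: Z = R = 76.5 Ω
  C: Z = 1/(jωC) = -j/(ω·C) = 0 - j339.3 Ω
Step 3 — Parallel branch: R2 || C = 1/(1/R2 + 1/C) = 72.8 - j16.41 Ω.
Step 4 — Series with R1: Z_total = R1 + (R2 || C) = 5013 - j16.41 Ω = 5013∠-0.2° Ω.
Step 5 — Source phasor: V = 45.4∠53.4° V = 27.07 + j36.45 V.
Step 6 — Ohm's law: I = V / Z_total = (27.07 + j36.45) / (5013 - j16.41) = 0.005376 + j0.007289 A.
Step 7 — Convert to polar: |I| = 0.009057 A, ∠I = 53.6°.

I = 0.009057∠53.6° A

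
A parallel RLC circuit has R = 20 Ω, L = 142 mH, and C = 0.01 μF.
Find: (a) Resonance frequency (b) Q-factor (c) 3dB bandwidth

Step 1 — Resonance: ω₀ = 1/√(LC) = 1/√(0.142·1e-08) = 2.654e+04 rad/s.
Step 2 — f₀ = ω₀/(2π) = 4224 Hz.
Step 3 — Parallel Q: Q = R/(ω₀L) = 20/(2.654e+04·0.142) = 0.005307.
Step 4 — Bandwidth: Δω = ω₀/Q = 5e+06 rad/s; BW = Δω/(2π) = 7.958e+05 Hz.

(a) f₀ = 4224 Hz  (b) Q = 0.005307  (c) BW = 7.958e+05 Hz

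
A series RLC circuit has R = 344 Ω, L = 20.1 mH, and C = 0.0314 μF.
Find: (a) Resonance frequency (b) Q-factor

Step 1 — Resonance condition Im(Z)=0 gives ω₀ = 1/√(LC).
Step 2 — ω₀ = 1/√(0.0201·3.14e-08) = 3.98e+04 rad/s.
Step 3 — f₀ = ω₀/(2π) = 6335 Hz.
Step 4 — Series Q: Q = ω₀L/R = 3.98e+04·0.0201/344 = 2.326.

(a) f₀ = 6335 Hz  (b) Q = 2.326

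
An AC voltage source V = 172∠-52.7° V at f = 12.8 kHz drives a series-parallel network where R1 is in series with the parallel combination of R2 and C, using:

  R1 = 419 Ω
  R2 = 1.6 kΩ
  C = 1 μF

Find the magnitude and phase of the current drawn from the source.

Step 1 — Angular frequency: ω = 2π·f = 2π·1.28e+04 = 8.042e+04 rad/s.
Step 2 — Component impedances:
  R1: Z = R = 419 Ω
  R2: Z = R = 1600 Ω
  C: Z = 1/(jωC) = -j/(ω·C) = 0 - j12.43 Ω
Step 3 — Parallel branch: R2 || C = 1/(1/R2 + 1/C) = 0.09662 - j12.43 Ω.
Step 4 — Series with R1: Z_total = R1 + (R2 || C) = 419.1 - j12.43 Ω = 419.3∠-1.7° Ω.
Step 5 — Source phasor: V = 172∠-52.7° V = 104.2 - j136.8 V.
Step 6 — Ohm's law: I = V / Z_total = (104.2 - j136.8) / (419.1 - j12.43) = 0.2582 - j0.3188 A.
Step 7 — Convert to polar: |I| = 0.4102 A, ∠I = -51.0°.

I = 0.4102∠-51.0° A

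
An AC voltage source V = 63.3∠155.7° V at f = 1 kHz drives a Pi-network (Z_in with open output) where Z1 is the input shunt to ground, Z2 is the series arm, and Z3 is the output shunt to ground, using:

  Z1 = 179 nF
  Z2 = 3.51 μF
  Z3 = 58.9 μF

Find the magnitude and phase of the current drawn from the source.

Step 1 — Angular frequency: ω = 2π·f = 2π·1000 = 6283 rad/s.
Step 2 — Component impedances:
  Z1: Z = 1/(jωC) = -j/(ω·C) = 0 - j889.1 Ω
  Z2: Z = 1/(jωC) = -j/(ω·C) = 0 - j45.34 Ω
  Z3: Z = 1/(jωC) = -j/(ω·C) = 0 - j2.702 Ω
Step 3 — With open output, the series arm Z2 and the output shunt Z3 appear in series to ground: Z2 + Z3 = 0 - j48.05 Ω.
Step 4 — Parallel with input shunt Z1: Z_in = Z1 || (Z2 + Z3) = 0 - j45.58 Ω = 45.58∠-90.0° Ω.
Step 5 — Source phasor: V = 63.3∠155.7° V = -57.69 + j26.05 V.
Step 6 — Ohm's law: I = V / Z_total = (-57.69 + j26.05) / (0 - j45.58) = -0.5715 - j1.266 A.
Step 7 — Convert to polar: |I| = 1.389 A, ∠I = -114.3°.

I = 1.389∠-114.3° A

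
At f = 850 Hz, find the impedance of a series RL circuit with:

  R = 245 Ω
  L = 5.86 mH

Step 1 — Angular frequency: ω = 2π·f = 2π·850 = 5341 rad/s.
Step 2 — Component impedances:
  R: Z = R = 245 Ω
  L: Z = jωL = j·5341·0.00586 = 0 + j31.3 Ω
Step 3 — Series combination: Z_total = R + L = 245 + j31.3 Ω = 247∠7.3° Ω.

Z = 245 + j31.3 Ω = 247∠7.3° Ω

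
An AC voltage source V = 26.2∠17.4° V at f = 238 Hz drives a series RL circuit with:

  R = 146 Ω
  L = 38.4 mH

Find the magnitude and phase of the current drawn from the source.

Step 1 — Angular frequency: ω = 2π·f = 2π·238 = 1495 rad/s.
Step 2 — Component impedances:
  R: Z = R = 146 Ω
  L: Z = jωL = j·1495·0.0384 = 0 + j57.42 Ω
Step 3 — Series combination: Z_total = R + L = 146 + j57.42 Ω = 156.9∠21.5° Ω.
Step 4 — Source phasor: V = 26.2∠17.4° V = 25 + j7.835 V.
Step 5 — Ohm's law: I = V / Z_total = (25 + j7.835) / (146 + j57.42) = 0.1666 - j0.01185 A.
Step 6 — Convert to polar: |I| = 0.167 A, ∠I = -4.1°.

I = 0.167∠-4.1° A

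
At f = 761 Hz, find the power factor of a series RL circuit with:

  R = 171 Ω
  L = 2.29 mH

Step 1 — Angular frequency: ω = 2π·f = 2π·761 = 4782 rad/s.
Step 2 — Component impedances:
  R: Z = R = 171 Ω
  L: Z = jωL = j·4782·0.00229 = 0 + j10.95 Ω
Step 3 — Series combination: Z_total = R + L = 171 + j10.95 Ω = 171.4∠3.7° Ω.
Step 4 — Power factor: PF = cos(φ) = Re(Z)/|Z| = 171/171.35 = 0.998.
Step 5 — Type: Im(Z) = 10.95 ⇒ lagging (phase φ = 3.7°).

PF = 0.998 (lagging, φ = 3.7°)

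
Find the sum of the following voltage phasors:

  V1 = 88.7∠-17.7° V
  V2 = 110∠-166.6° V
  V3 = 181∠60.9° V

Step 1 — Convert each phasor to rectangular form:
  V1 = 88.7·(cos(-17.7°) + j·sin(-17.7°)) = 84.5 - j26.97 V
  V2 = 110·(cos(-166.6°) + j·sin(-166.6°)) = -107 - j25.49 V
  V3 = 181·(cos(60.9°) + j·sin(60.9°)) = 88.03 + j158.2 V
Step 2 — Sum components: V_total = 65.52 + j105.7 V.
Step 3 — Convert to polar: |V_total| = 124.4 V, ∠V_total = 58.2°.

V_total = 124.4∠58.2° V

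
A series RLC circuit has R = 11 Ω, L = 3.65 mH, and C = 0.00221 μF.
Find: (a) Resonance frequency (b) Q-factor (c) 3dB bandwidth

Step 1 — Resonance: ω₀ = 1/√(LC) = 1/√(0.00365·2.21e-09) = 3.521e+05 rad/s.
Step 2 — f₀ = ω₀/(2π) = 5.604e+04 Hz.
Step 3 — Series Q: Q = ω₀L/R = 3.521e+05·0.00365/11 = 116.8.
Step 4 — Bandwidth: Δω = ω₀/Q = 3014 rad/s; BW = Δω/(2π) = 479.6 Hz.

(a) f₀ = 5.604e+04 Hz  (b) Q = 116.8  (c) BW = 479.6 Hz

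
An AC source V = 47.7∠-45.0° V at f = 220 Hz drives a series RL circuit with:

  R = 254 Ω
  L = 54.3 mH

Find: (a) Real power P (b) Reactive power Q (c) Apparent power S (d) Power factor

Step 1 — Angular frequency: ω = 2π·f = 2π·220 = 1382 rad/s.
Step 2 — Component impedances:
  R: Z = R = 254 Ω
  L: Z = jωL = j·1382·0.0543 = 0 + j75.06 Ω
Step 3 — Series combination: Z_total = R + L = 254 + j75.06 Ω = 264.9∠16.5° Ω.
Step 4 — Source phasor: V = 47.7∠-45.0° V = 33.73 - j33.73 V.
Step 5 — Current: I = V / Z = 0.08604 - j0.1582 A = 0.1801∠-61.5° A.
Step 6 — Complex power: S = V·I* = 8.238 + j2.435 VA.
Step 7 — Real power: P = Re(S) = 8.238 W.
Step 8 — Reactive power: Q = Im(S) = 2.435 VAR.
Step 9 — Apparent power: |S| = 8.591 VA.
Step 10 — Power factor: PF = P/|S| = 0.959 (lagging).

(a) P = 8.238 W  (b) Q = 2.435 VAR  (c) S = 8.591 VA  (d) PF = 0.959 (lagging)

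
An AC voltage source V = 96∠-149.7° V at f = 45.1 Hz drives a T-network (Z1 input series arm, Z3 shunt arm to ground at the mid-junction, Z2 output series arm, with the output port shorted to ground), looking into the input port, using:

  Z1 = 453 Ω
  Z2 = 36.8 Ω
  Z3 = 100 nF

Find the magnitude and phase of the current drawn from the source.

Step 1 — Angular frequency: ω = 2π·f = 2π·45.1 = 283.4 rad/s.
Step 2 — Component impedances:
  Z1: Z = R = 453 Ω
  Z2: Z = R = 36.8 Ω
  Z3: Z = 1/(jωC) = -j/(ω·C) = 0 - j3.529e+04 Ω
Step 3 — With the output port shorted to ground, the output series arm Z2 runs from the junction to ground; the shunt arm Z3 also runs from the junction to ground. They appear in parallel: Z3 || Z2 = 36.8 - j0.03838 Ω.
Step 4 — Series with input arm Z1: Z_in = Z1 + (Z3 || Z2) = 489.8 - j0.03838 Ω = 489.8∠-0.0° Ω.
Step 5 — Source phasor: V = 96∠-149.7° V = -82.89 - j48.43 V.
Step 6 — Ohm's law: I = V / Z_total = (-82.89 - j48.43) / (489.8 - j0.03838) = -0.1692 - j0.0989 A.
Step 7 — Convert to polar: |I| = 0.196 A, ∠I = -149.7°.

I = 0.196∠-149.7° A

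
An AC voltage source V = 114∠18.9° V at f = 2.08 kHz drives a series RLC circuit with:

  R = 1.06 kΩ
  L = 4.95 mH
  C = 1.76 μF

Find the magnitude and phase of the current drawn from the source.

Step 1 — Angular frequency: ω = 2π·f = 2π·2080 = 1.307e+04 rad/s.
Step 2 — Component impedances:
  R: Z = R = 1060 Ω
  L: Z = jωL = j·1.307e+04·0.00495 = 0 + j64.69 Ω
  C: Z = 1/(jωC) = -j/(ω·C) = 0 - j43.48 Ω
Step 3 — Series combination: Z_total = R + L + C = 1060 + j21.22 Ω = 1060∠1.1° Ω.
Step 4 — Source phasor: V = 114∠18.9° V = 107.9 + j36.93 V.
Step 5 — Ohm's law: I = V / Z_total = (107.9 + j36.93) / (1060 + j21.22) = 0.1024 + j0.03279 A.
Step 6 — Convert to polar: |I| = 0.1075 A, ∠I = 17.8°.

I = 0.1075∠17.8° A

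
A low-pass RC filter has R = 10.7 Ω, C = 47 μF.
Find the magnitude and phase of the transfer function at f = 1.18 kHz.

Step 1 — Angular frequency: ω = 2π·1180 = 7414 rad/s.
Step 2 — Transfer function: H(jω) = 1/(1 + jωRC).
Step 3 — Denominator: 1 + jωRC = 1 + j·7414·10.7·4.7e-05 = 1 + j3.729.
Step 4 — H = 0.0671 - j0.2502.
Step 5 — Magnitude: |H| = 0.259 (-11.7 dB); phase: φ = -75.0°.

|H| = 0.259 (-11.7 dB), φ = -75.0°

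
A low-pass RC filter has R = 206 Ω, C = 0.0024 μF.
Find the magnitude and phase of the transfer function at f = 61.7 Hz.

Step 1 — Angular frequency: ω = 2π·61.7 = 387.7 rad/s.
Step 2 — Transfer function: H(jω) = 1/(1 + jωRC).
Step 3 — Denominator: 1 + jωRC = 1 + j·387.7·206·2.4e-09 = 1 + j0.0001917.
Step 4 — H = 1 - j0.0001917.
Step 5 — Magnitude: |H| = 1 (-0.0 dB); phase: φ = -0.0°.

|H| = 1 (-0.0 dB), φ = -0.0°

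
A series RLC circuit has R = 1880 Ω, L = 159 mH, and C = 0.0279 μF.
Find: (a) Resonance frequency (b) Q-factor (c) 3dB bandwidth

Step 1 — Resonance condition Im(Z)=0 gives ω₀ = 1/√(LC).
Step 2 — ω₀ = 1/√(0.159·2.79e-08) = 1.501e+04 rad/s.
Step 3 — f₀ = ω₀/(2π) = 2390 Hz.
Step 4 — Series Q: Q = ω₀L/R = 1.501e+04·0.159/1880 = 1.27.
Step 5 — 3dB bandwidth: Δω = ω₀/Q = 1.182e+04 rad/s; BW = Δω/(2π) = 1882 Hz.

(a) f₀ = 2390 Hz  (b) Q = 1.27  (c) BW = 1882 Hz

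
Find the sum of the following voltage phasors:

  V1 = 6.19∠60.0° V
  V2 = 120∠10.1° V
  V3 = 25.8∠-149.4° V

Step 1 — Convert each phasor to rectangular form:
  V1 = 6.19·(cos(60.0°) + j·sin(60.0°)) = 3.095 + j5.361 V
  V2 = 120·(cos(10.1°) + j·sin(10.1°)) = 118.1 + j21.04 V
  V3 = 25.8·(cos(-149.4°) + j·sin(-149.4°)) = -22.21 - j13.13 V
Step 2 — Sum components: V_total = 99.03 + j13.27 V.
Step 3 — Convert to polar: |V_total| = 99.91 V, ∠V_total = 7.6°.

V_total = 99.91∠7.6° V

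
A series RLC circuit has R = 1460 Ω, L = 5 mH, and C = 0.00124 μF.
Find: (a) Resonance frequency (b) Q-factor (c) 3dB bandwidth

Step 1 — Resonance: ω₀ = 1/√(LC) = 1/√(0.005·1.24e-09) = 4.016e+05 rad/s.
Step 2 — f₀ = ω₀/(2π) = 6.392e+04 Hz.
Step 3 — Series Q: Q = ω₀L/R = 4.016e+05·0.005/1460 = 1.375.
Step 4 — Bandwidth: Δω = ω₀/Q = 2.92e+05 rad/s; BW = Δω/(2π) = 4.647e+04 Hz.

(a) f₀ = 6.392e+04 Hz  (b) Q = 1.375  (c) BW = 4.647e+04 Hz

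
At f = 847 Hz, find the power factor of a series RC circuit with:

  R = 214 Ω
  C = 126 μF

Step 1 — Angular frequency: ω = 2π·f = 2π·847 = 5322 rad/s.
Step 2 — Component impedances:
  R: Z = R = 214 Ω
  C: Z = 1/(jωC) = -j/(ω·C) = 0 - j1.491 Ω
Step 3 — Series combination: Z_total = R + C = 214 - j1.491 Ω = 214∠-0.4° Ω.
Step 4 — Power factor: PF = cos(φ) = Re(Z)/|Z| = 214/214 = 1.
Step 5 — Type: Im(Z) = -1.491 ⇒ leading (phase φ = -0.4°).

PF = 1 (leading, φ = -0.4°)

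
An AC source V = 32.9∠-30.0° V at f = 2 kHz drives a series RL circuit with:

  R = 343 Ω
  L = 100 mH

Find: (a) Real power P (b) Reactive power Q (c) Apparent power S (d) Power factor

Step 1 — Angular frequency: ω = 2π·f = 2π·2000 = 1.257e+04 rad/s.
Step 2 — Component impedances:
  R: Z = R = 343 Ω
  L: Z = jωL = j·1.257e+04·0.1 = 0 + j1257 Ω
Step 3 — Series combination: Z_total = R + L = 343 + j1257 Ω = 1303∠74.7° Ω.
Step 4 — Source phasor: V = 32.9∠-30.0° V = 28.49 - j16.45 V.
Step 5 — Current: I = V / Z = -0.006423 - j0.02443 A = 0.02526∠-104.7° A.
Step 6 — Complex power: S = V·I* = 0.2188 + j0.8016 VA.
Step 7 — Real power: P = Re(S) = 0.2188 W.
Step 8 — Reactive power: Q = Im(S) = 0.8016 VAR.
Step 9 — Apparent power: |S| = 0.831 VA.
Step 10 — Power factor: PF = P/|S| = 0.2633 (lagging).

(a) P = 0.2188 W  (b) Q = 0.8016 VAR  (c) S = 0.831 VA  (d) PF = 0.2633 (lagging)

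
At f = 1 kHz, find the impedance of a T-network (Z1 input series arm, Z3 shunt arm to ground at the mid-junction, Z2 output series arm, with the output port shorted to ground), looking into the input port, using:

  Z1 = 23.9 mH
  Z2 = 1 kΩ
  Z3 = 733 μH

Step 1 — Angular frequency: ω = 2π·f = 2π·1000 = 6283 rad/s.
Step 2 — Component impedances:
  Z1: Z = jωL = j·6283·0.0239 = 0 + j150.2 Ω
  Z2: Z = R = 1000 Ω
  Z3: Z = jωL = j·6283·0.000733 = 0 + j4.606 Ω
Step 3 — With the output port shorted to ground, the output series arm Z2 runs from the junction to ground; the shunt arm Z3 also runs from the junction to ground. They appear in parallel: Z3 || Z2 = 0.02121 + j4.605 Ω.
Step 4 — Series with input arm Z1: Z_in = Z1 + (Z3 || Z2) = 0.02121 + j154.8 Ω = 154.8∠90.0° Ω.

Z = 0.02121 + j154.8 Ω = 154.8∠90.0° Ω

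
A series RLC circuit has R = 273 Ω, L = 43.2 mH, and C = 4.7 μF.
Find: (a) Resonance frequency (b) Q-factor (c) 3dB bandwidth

Step 1 — Resonance: ω₀ = 1/√(LC) = 1/√(0.0432·4.7e-06) = 2219 rad/s.
Step 2 — f₀ = ω₀/(2π) = 353.2 Hz.
Step 3 — Series Q: Q = ω₀L/R = 2219·0.0432/273 = 0.3512.
Step 4 — Bandwidth: Δω = ω₀/Q = 6319 rad/s; BW = Δω/(2π) = 1006 Hz.

(a) f₀ = 353.2 Hz  (b) Q = 0.3512  (c) BW = 1006 Hz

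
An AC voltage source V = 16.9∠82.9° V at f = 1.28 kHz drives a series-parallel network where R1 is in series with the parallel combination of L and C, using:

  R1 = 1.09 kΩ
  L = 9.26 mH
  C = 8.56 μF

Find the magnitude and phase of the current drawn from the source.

Step 1 — Angular frequency: ω = 2π·f = 2π·1280 = 8042 rad/s.
Step 2 — Component impedances:
  R1: Z = R = 1090 Ω
  L: Z = jωL = j·8042·0.00926 = 0 + j74.47 Ω
  C: Z = 1/(jωC) = -j/(ω·C) = 0 - j14.53 Ω
Step 3 — Parallel branch: L || C = 1/(1/L + 1/C) = 0 - j18.05 Ω.
Step 4 — Series with R1: Z_total = R1 + (L || C) = 1090 - j18.05 Ω = 1090∠-0.9° Ω.
Step 5 — Source phasor: V = 16.9∠82.9° V = 2.089 + j16.77 V.
Step 6 — Ohm's law: I = V / Z_total = (2.089 + j16.77) / (1090 - j18.05) = 0.001661 + j0.01541 A.
Step 7 — Convert to polar: |I| = 0.0155 A, ∠I = 83.8°.

I = 0.0155∠83.8° A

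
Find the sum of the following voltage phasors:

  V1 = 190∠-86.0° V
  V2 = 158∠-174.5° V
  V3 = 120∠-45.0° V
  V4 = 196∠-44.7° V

Step 1 — Convert each phasor to rectangular form:
  V1 = 190·(cos(-86.0°) + j·sin(-86.0°)) = 13.25 - j189.5 V
  V2 = 158·(cos(-174.5°) + j·sin(-174.5°)) = -157.3 - j15.14 V
  V3 = 120·(cos(-45.0°) + j·sin(-45.0°)) = 84.85 - j84.85 V
  V4 = 196·(cos(-44.7°) + j·sin(-44.7°)) = 139.3 - j137.9 V
Step 2 — Sum components: V_total = 80.15 - j427.4 V.
Step 3 — Convert to polar: |V_total| = 434.8 V, ∠V_total = -79.4°.

V_total = 434.8∠-79.4° V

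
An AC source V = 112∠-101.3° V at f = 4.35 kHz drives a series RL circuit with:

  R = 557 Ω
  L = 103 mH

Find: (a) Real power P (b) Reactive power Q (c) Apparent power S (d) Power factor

Step 1 — Angular frequency: ω = 2π·f = 2π·4350 = 2.733e+04 rad/s.
Step 2 — Component impedances:
  R: Z = R = 557 Ω
  L: Z = jωL = j·2.733e+04·0.103 = 0 + j2815 Ω
Step 3 — Series combination: Z_total = R + L = 557 + j2815 Ω = 2870∠78.8° Ω.
Step 4 — Source phasor: V = 112∠-101.3° V = -21.95 - j109.8 V.
Step 5 — Current: I = V / Z = -0.03903 + j7.373e-05 A = 0.03903∠179.9° A.
Step 6 — Complex power: S = V·I* = 0.8484 + j4.288 VA.
Step 7 — Real power: P = Re(S) = 0.8484 W.
Step 8 — Reactive power: Q = Im(S) = 4.288 VAR.
Step 9 — Apparent power: |S| = 4.371 VA.
Step 10 — Power factor: PF = P/|S| = 0.1941 (lagging).

(a) P = 0.8484 W  (b) Q = 4.288 VAR  (c) S = 4.371 VA  (d) PF = 0.1941 (lagging)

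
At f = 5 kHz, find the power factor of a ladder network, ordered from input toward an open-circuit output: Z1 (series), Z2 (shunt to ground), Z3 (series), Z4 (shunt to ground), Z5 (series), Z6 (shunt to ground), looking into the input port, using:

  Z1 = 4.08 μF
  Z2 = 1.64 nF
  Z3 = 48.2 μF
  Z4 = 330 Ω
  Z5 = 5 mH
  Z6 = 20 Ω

Step 1 — Angular frequency: ω = 2π·f = 2π·5000 = 3.142e+04 rad/s.
Step 2 — Component impedances:
  Z1: Z = 1/(jωC) = -j/(ω·C) = 0 - j7.802 Ω
  Z2: Z = 1/(jωC) = -j/(ω·C) = 0 - j1.941e+04 Ω
  Z3: Z = 1/(jωC) = -j/(ω·C) = 0 - j0.6604 Ω
  Z4: Z = R = 330 Ω
  Z5: Z = jωL = j·3.142e+04·0.005 = 0 + j157.1 Ω
  Z6: Z = R = 20 Ω
Step 3 — Ladder network (open output): work backward from the far end, alternating series and parallel combinations. Z_in = 71.87 + j108.2 Ω = 129.9∠56.4° Ω.
Step 4 — Power factor: PF = cos(φ) = Re(Z)/|Z| = 71.87/129.9 = 0.5533.
Step 5 — Type: Im(Z) = 108.2 ⇒ lagging (phase φ = 56.4°).

PF = 0.5533 (lagging, φ = 56.4°)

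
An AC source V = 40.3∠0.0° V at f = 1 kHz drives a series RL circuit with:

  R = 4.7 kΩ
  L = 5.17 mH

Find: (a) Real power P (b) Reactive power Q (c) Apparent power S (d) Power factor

Step 1 — Angular frequency: ω = 2π·f = 2π·1000 = 6283 rad/s.
Step 2 — Component impedances:
  R: Z = R = 4700 Ω
  L: Z = jωL = j·6283·0.00517 = 0 + j32.48 Ω
Step 3 — Series combination: Z_total = R + L = 4700 + j32.48 Ω = 4700∠0.4° Ω.
Step 4 — Source phasor: V = 40.3∠0.0° V = 40.3 V.
Step 5 — Current: I = V / Z = 0.008574 - j5.926e-05 A = 0.008574∠-0.4° A.
Step 6 — Complex power: S = V·I* = 0.3455 + j0.002388 VA.
Step 7 — Real power: P = Re(S) = 0.3455 W.
Step 8 — Reactive power: Q = Im(S) = 0.002388 VAR.
Step 9 — Apparent power: |S| = 0.3455 VA.
Step 10 — Power factor: PF = P/|S| = 1 (lagging).

(a) P = 0.3455 W  (b) Q = 0.002388 VAR  (c) S = 0.3455 VA  (d) PF = 1 (lagging)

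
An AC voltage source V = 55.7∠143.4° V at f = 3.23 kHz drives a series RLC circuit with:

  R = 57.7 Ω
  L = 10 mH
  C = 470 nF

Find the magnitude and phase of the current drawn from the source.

Step 1 — Angular frequency: ω = 2π·f = 2π·3230 = 2.029e+04 rad/s.
Step 2 — Component impedances:
  R: Z = R = 57.7 Ω
  L: Z = jωL = j·2.029e+04·0.01 = 0 + j202.9 Ω
  C: Z = 1/(jωC) = -j/(ω·C) = 0 - j104.8 Ω
Step 3 — Series combination: Z_total = R + L + C = 57.7 + j98.11 Ω = 113.8∠59.5° Ω.
Step 4 — Source phasor: V = 55.7∠143.4° V = -44.72 + j33.21 V.
Step 5 — Ohm's law: I = V / Z_total = (-44.72 + j33.21) / (57.7 + j98.11) = 0.05234 + j0.4866 A.
Step 6 — Convert to polar: |I| = 0.4894 A, ∠I = 83.9°.

I = 0.4894∠83.9° A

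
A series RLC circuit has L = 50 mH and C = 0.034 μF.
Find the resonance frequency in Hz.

Step 1 — Resonance condition Im(Z)=0 gives ω₀ = 1/√(LC).
Step 2 — ω₀ = 1/√(0.05·3.4e-08) = 2.425e+04 rad/s.
Step 3 — f₀ = ω₀/(2π) = 3860 Hz.

f₀ = 3860 Hz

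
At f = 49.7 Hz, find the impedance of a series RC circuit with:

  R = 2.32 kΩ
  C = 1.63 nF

Step 1 — Angular frequency: ω = 2π·f = 2π·49.7 = 312.3 rad/s.
Step 2 — Component impedances:
  R: Z = R = 2320 Ω
  C: Z = 1/(jωC) = -j/(ω·C) = 0 - j1.965e+06 Ω
Step 3 — Series combination: Z_total = R + C = 2320 - j1.965e+06 Ω = 1.965e+06∠-89.9° Ω.

Z = 2320 - j1.965e+06 Ω = 1.965e+06∠-89.9° Ω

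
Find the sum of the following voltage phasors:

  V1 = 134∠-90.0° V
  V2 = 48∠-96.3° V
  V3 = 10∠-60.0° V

Step 1 — Convert each phasor to rectangular form:
  V1 = 134·(cos(-90.0°) + j·sin(-90.0°)) = 0 - j134 V
  V2 = 48·(cos(-96.3°) + j·sin(-96.3°)) = -5.267 - j47.71 V
  V3 = 10·(cos(-60.0°) + j·sin(-60.0°)) = 5 - j8.66 V
Step 2 — Sum components: V_total = -0.2672 - j190.4 V.
Step 3 — Convert to polar: |V_total| = 190.4 V, ∠V_total = -90.1°.

V_total = 190.4∠-90.1° V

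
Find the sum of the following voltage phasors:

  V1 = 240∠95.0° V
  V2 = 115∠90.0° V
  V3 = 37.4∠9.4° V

Step 1 — Convert each phasor to rectangular form:
  V1 = 240·(cos(95.0°) + j·sin(95.0°)) = -20.92 + j239.1 V
  V2 = 115·(cos(90.0°) + j·sin(90.0°)) = 0 + j115 V
  V3 = 37.4·(cos(9.4°) + j·sin(9.4°)) = 36.9 + j6.108 V
Step 2 — Sum components: V_total = 15.98 + j360.2 V.
Step 3 — Convert to polar: |V_total| = 360.5 V, ∠V_total = 87.5°.

V_total = 360.5∠87.5° V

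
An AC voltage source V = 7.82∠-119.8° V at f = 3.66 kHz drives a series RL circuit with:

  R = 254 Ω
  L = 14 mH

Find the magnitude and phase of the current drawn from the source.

Step 1 — Angular frequency: ω = 2π·f = 2π·3660 = 2.3e+04 rad/s.
Step 2 — Component impedances:
  R: Z = R = 254 Ω
  L: Z = jωL = j·2.3e+04·0.014 = 0 + j322 Ω
Step 3 — Series combination: Z_total = R + L = 254 + j322 Ω = 410.1∠51.7° Ω.
Step 4 — Source phasor: V = 7.82∠-119.8° V = -3.886 - j6.786 V.
Step 5 — Ohm's law: I = V / Z_total = (-3.886 - j6.786) / (254 + j322) = -0.01886 - j0.002809 A.
Step 6 — Convert to polar: |I| = 0.01907 A, ∠I = -171.5°.

I = 0.01907∠-171.5° A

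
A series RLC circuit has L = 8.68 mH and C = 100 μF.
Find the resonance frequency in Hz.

Step 1 — Resonance condition Im(Z)=0 gives ω₀ = 1/√(LC).
Step 2 — ω₀ = 1/√(0.00868·0.0001) = 1073 rad/s.
Step 3 — f₀ = ω₀/(2π) = 170.8 Hz.

f₀ = 170.8 Hz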